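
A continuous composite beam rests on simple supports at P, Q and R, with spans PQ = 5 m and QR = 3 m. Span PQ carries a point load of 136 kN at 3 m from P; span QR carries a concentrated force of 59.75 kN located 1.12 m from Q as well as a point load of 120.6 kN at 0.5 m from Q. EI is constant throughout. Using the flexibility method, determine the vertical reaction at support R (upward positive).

R_R = 5.185 kN

Take M_Q as the redundant. Released structure: two simple spans PQ and QR with a hinge at Q.
End slopes at the hinge Q, treating each span as simply supported:
  span PQ: point load 136 at a = 3: Pab(L + a)/(6LEI) = 217.6/EI
  span QR: point load 59.75 at a = 1.12: Pab(L + b)/(6LEI) = 34.11/EI
  span QR: point load 120.6 at a = 0.5: Pab(L + b)/(6LEI) = 46.06/EI
  relative rotation θ_0 = (217.6 + 80.17)/EI = 297.8/EI
A unit hogging moment at Q produces rotation L₁/(3EI) + L₂/(3EI) = 2.667/EI.
Slope continuity at Q: θ_0 = M_Q·2.667/EI, so M_Q = 297.8/2.667 = 111.7 kN·m (hogging).
Span QR, ΣM about R: R_Q^{QR}·3 = 413.8 + 111.7, so R_Q^{QR} = 175.2 kN and R_R = 180.3 − 175.2 = 5.185 kN.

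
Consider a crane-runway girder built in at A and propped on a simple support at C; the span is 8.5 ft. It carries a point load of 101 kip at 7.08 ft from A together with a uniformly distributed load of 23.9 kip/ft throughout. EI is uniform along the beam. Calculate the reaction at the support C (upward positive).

R_C = 152.1 kip

Remove the prop at C; the released (primary) structure is a cantilever built in at A.
Deflection at C on the released cantilever, summing each load's contribution:
  point load 101 at a = 7.08: Pa²(3L − a)/(6EI) = 15543/EI
  UDL 23.9: wL⁴/(8EI) = 15595/EI
  δ_0 = 31138/EI
Tip deflection under a unit load at C: L³/(3EI) = 204.7/EI.
Compatibility at C: δ_0 − R_C·δ_{CC} = 0, so R_C = 31138/204.7 = 152.1 kip.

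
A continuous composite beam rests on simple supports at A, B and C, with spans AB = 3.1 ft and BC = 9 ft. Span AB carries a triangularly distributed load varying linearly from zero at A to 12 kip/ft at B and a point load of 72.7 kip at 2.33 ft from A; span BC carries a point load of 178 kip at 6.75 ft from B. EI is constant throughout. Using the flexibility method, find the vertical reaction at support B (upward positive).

R_B = 177.1 kip

Take M_B as the redundant. Released structure: two simple spans AB and BC with a hinge at B.
End slopes at the hinge B, treating each span as simply supported:
  span AB: triangular load, peak 12: w₀L³/(45EI) = 7.944/EI
  span AB: point load 72.7 at a = 2.33: Pab(L + a)/(6LEI) = 38.08/EI
  span BC: point load 178 at a = 6.75: Pab(L + b)/(6LEI) = 563.2/EI
  relative rotation θ_0 = (46.02 + 563.2)/EI = 609.2/EI
A unit hogging moment at B produces rotation L₁/(3EI) + L₂/(3EI) = 4.033/EI.
Compatibility: M_B·(L₁+L₂)/(3EI) = θ_0, giving M_B = 151 kip·ft (hogging).
Span AB, ΣM about A with M_B applied at B: R_B^{AB}·3.1 = 207.8 + 151, so R_B^{AB} = 115.8 kip and R_A = 91.3 − 115.8 = -24.47 kip.
Span BC, ΣM about C: R_B^{BC}·9 = 400.5 + 151, so R_B^{BC} = 61.28 kip and R_C = 178 − 61.28 = 116.7 kip.
R_B = 115.8 + 61.28 = 177.1 kip.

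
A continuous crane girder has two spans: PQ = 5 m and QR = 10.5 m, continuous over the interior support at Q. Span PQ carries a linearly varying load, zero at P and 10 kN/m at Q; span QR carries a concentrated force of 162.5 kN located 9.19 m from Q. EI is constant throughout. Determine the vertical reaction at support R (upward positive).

R_R = 135 kN

Take M_Q as the redundant. Released structure: two simple spans PQ and QR with a hinge at Q.
Discontinuity in slope at Q on the released structure — sum the simple-span end rotations:
  span PQ: triangular load, peak 10: w₀L³/(45EI) = 27.78/EI
  span QR: point load 162.5 at a = 9.19: Pab(L + b)/(6LEI) = 366.7/EI
  relative rotation θ_0 = (27.78 + 366.7)/EI = 394.5/EI
A unit hogging moment at Q produces rotation L₁/(3EI) + L₂/(3EI) = 5.167/EI.
Compatibility: M_Q·(L₁+L₂)/(3EI) = θ_0, giving M_Q = 76.36 kN·m (hogging).
Span QR, ΣM about R: R_Q^{QR}·10.5 = 212.9 + 76.36, so R_Q^{QR} = 27.55 kN and R_R = 162.5 − 27.55 = 135 kN.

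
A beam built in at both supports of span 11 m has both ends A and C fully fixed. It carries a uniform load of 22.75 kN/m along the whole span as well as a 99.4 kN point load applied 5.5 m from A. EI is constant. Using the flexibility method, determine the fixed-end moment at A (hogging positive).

M_A = 366.1 kN·m

Take the two fixed-end moments M_A, M_C as redundants; the released structure is the simple span AC.
End rotations of the released simple span under the applied load (×1/EI):
  at A: UDL 22.75: wL³/(24EI) = 1262/EI
  at C: UDL 22.75: wL³/(24EI) = 1262/EI
  at A: point load 99.4 at a = 5.5: Pab(L + b)/(6LEI) = 751.7/EI
  at C: point load 99.4 at a = 5.5: Pab(L + a)/(6LEI) = 751.7/EI
  θ_A0 = 2013/EI,  θ_C0 = 2013/EI
Flexibility coefficients: a unit moment at one end gives L/(3EI) there and L/(6EI) at the far end, so f₁₁ = f₂₂ = 3.667/EI and f₁₂ = f₂₁ = 1.833/EI.
Compatibility — zero rotation at each built-in end:
  3.667 M_A + 1.833 M_C = 2013
  1.833 M_A + 3.667 M_C = 2013
Solving the pair gives M_A = 366.1 kN·m and M_C = 366.1 kN·m (hogging).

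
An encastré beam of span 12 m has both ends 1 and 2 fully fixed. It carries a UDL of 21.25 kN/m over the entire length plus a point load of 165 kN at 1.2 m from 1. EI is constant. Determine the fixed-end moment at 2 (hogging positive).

M_2 = 272.8 kN·m

Take the two fixed-end moments M_1, M_2 as redundants; the released structure is the simple span 12.
Simple-span end rotations at 1 and 2 under the given loads:
  at 1: UDL 21.25: wL³/(24EI) = 1530/EI
  at 2: UDL 21.25: wL³/(24EI) = 1530/EI
  at 1: point load 165 at a = 1.2: Pab(L + b)/(6LEI) = 677.2/EI
  at 2: point load 165 at a = 1.2: Pab(L + a)/(6LEI) = 392/EI
  θ_10 = 2207/EI,  θ_20 = 1922/EI
Flexibility coefficients: a unit moment at one end gives L/(3EI) there and L/(6EI) at the far end, so f₁₁ = f₂₂ = 4/EI and f₁₂ = f₂₁ = 2/EI.
Compatibility — zero rotation at each built-in end:
  4 M_1 + 2 M_2 = 2207
  2 M_1 + 4 M_2 = 1922
Solving the pair gives M_1 = 415.4 kN·m and M_2 = 272.8 kN·m (hogging).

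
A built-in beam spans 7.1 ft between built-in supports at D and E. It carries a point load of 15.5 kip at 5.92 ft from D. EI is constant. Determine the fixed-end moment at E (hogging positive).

Release both end moments; the primary structure is a simply-supported span DE with redundants M_D and M_E.
On the primary (simply-supported) span, the end slopes from the loading are:
  at D: point load 15.5 at a = 5.92: Pab(L + b)/(6LEI) = 21.05/EI
  at E: point load 15.5 at a = 5.92: Pab(L + a)/(6LEI) = 33.09/EI
  θ_D0 = 21.05/EI,  θ_E0 = 33.09/EI
Flexibility coefficients: a unit moment at one end gives L/(3EI) there and L/(6EI) at the far end, so f₁₁ = f₂₂ = 2.367/EI and f₁₂ = f₂₁ = 1.183/EI.
Compatibility — zero rotation at each built-in end:
  2.367 M_D + 1.183 M_E = 21.05
  1.183 M_D + 2.367 M_E = 33.09
Solving the pair gives M_D = 2.535 kip·ft and M_E = 12.72 kip·ft (hogging).

M_E = 12.72 kip·ft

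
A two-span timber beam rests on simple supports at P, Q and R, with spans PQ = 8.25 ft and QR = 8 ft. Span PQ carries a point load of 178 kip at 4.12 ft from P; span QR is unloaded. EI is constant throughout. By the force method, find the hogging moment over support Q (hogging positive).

M_Q = 139.7 kip·ft

Release continuity at Q by inserting a hinge; the redundant is the internal moment M_Q. The primary structure is two simply-supported spans PQ and QR.
End slopes at the hinge Q, treating each span as simply supported:
  span PQ: point load 178 at a = 4.12: Pab(L + a)/(6LEI) = 756.9/EI
  relative rotation θ_0 = (756.9 + 0)/EI = 756.9/EI
A unit hogging moment at Q produces rotation L₁/(3EI) + L₂/(3EI) = 5.417/EI.
Compatibility: M_Q·(L₁+L₂)/(3EI) = θ_0, giving M_Q = 139.7 kip·ft (hogging).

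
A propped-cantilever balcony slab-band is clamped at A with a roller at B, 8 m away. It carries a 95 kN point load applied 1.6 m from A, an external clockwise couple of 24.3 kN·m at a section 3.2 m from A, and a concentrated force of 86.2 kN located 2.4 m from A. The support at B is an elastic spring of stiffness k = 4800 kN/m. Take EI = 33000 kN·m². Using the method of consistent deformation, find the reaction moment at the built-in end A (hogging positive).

M_A = 239.3 kN·m

Remove the prop at B; the released (primary) structure is a cantilever built in at A.
Primary-structure tip deflection at B by superposition:
  point load 95 at a = 1.6: Pa²(3L − a)/(6EI) = 907.9/EI
  clockwise couple 24.3 at a = 3.2: M₀a(2L − a)/(2EI) = 497.7/EI
  point load 86.2 at a = 2.4: Pa²(3L − a)/(6EI) = 1787/EI
  δ_0 = 3193/EI
Flexibility coefficient — unit upward force at B: δ_{BB} = L³/(3EI) = 170.7/EI.
With EI = 33000 kN·m²: δ_0 = 0.096759 m and δ_{BB} = 0.005172 m/kN.
Compatibility — the spring shortens by R_B/k under the reaction it provides: δ_0 − R_B·δ_{BB} = R_B/k. With 1/k = 0.000208 m/kN, R_B = δ_0 / (δ_{BB} + 1/k) = 0.096759 / (0.005172 + 0.000208) = 17.98 kN.
Moment equilibrium about A: M_A = Σ(load moments about A) − R_B·L = 383.2 − 17.98×8 = 239.3 kN·m.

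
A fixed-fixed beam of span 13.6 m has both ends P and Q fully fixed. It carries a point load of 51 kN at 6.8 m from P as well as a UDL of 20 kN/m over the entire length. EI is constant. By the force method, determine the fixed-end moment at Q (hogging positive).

M_Q = 395 kN·m

Take the two fixed-end moments M_P, M_Q as redundants; the released structure is the simple span PQ.
End rotations of the released simple span under the applied load (×1/EI):
  at P: point load 51 at a = 6.8: Pab(L + b)/(6LEI) = 589.6/EI
  at Q: point load 51 at a = 6.8: Pab(L + a)/(6LEI) = 589.6/EI
  at P: UDL 20: wL³/(24EI) = 2096/EI
  at Q: UDL 20: wL³/(24EI) = 2096/EI
  θ_P0 = 2686/EI,  θ_Q0 = 2686/EI
Flexibility coefficients: a unit moment at one end gives L/(3EI) there and L/(6EI) at the far end, so f₁₁ = f₂₂ = 4.533/EI and f₁₂ = f₂₁ = 2.267/EI.
Compatibility — zero rotation at each built-in end:
  4.533 M_P + 2.267 M_Q = 2686
  2.267 M_P + 4.533 M_Q = 2686
Solving the pair gives M_P = 395 kN·m and M_Q = 395 kN·m (hogging).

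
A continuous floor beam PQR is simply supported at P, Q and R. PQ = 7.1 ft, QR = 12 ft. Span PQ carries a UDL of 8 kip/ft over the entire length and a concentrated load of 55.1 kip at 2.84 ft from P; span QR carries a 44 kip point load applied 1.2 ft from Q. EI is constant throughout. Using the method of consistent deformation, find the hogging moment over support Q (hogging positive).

M_Q = 71.53 kip·ft

Take M_Q as the redundant. Released structure: two simple spans PQ and QR with a hinge at Q.
End slopes at the hinge Q, treating each span as simply supported:
  span PQ: UDL 8: wL³/(24EI) = 119.3/EI
  span PQ: point load 55.1 at a = 2.84: Pab(L + a)/(6LEI) = 155.5/EI
  span QR: point load 44 at a = 1.2: Pab(L + b)/(6LEI) = 180.6/EI
  relative rotation θ_0 = (274.8 + 180.6)/EI = 455.4/EI
A unit hogging moment at Q produces rotation L₁/(3EI) + L₂/(3EI) = 6.367/EI.
Compatibility: M_Q·(L₁+L₂)/(3EI) = θ_0, giving M_Q = 71.53 kip·ft (hogging).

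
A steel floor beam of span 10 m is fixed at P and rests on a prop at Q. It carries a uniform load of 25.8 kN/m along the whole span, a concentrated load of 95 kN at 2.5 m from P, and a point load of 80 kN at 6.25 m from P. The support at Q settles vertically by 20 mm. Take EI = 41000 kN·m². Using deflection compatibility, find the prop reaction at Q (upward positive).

Take the reaction at Q as the redundant and release it; the primary structure is a cantilever fixed at P.
Free-end deflection of the primary structure under the applied loading (downward +):
  UDL 25.8: wL⁴/(8EI) = 32250/EI
  point load 95 at a = 2.5: Pa²(3L − a)/(6EI) = 2721/EI
  point load 80 at a = 6.25: Pa²(3L − a)/(6EI) = 12370/EI
  δ_0 = 47341/EI
Tip deflection under a unit load at Q: L³/(3EI) = 333.3/EI.
With EI = 41000 kN·m²: δ_0 = 1.1547 m and δ_{QQ} = 0.00813 m/kN.
Compatibility — the beam at Q must follow the support down by 0.02 m: δ_0 − R_Q·δ_{QQ} = 0.02, so R_Q = (1.1547 − 0.02)/0.00813 = 139.6 kN.

R_Q = 139.6 kN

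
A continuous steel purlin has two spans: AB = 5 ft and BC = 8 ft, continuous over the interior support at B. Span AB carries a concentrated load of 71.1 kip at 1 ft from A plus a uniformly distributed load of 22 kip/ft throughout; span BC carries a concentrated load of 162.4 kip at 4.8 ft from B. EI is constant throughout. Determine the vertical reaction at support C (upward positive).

R_C = 75.7 kip

Insert a hinge at B; M_B is the redundant, and each span becomes simply supported.
Rotations at B on the released spans (each span's end-slope, ×1/EI):
  span AB: point load 71.1 at a = 1: Pab(L + a)/(6LEI) = 56.88/EI
  span AB: UDL 22: wL³/(24EI) = 114.6/EI
  span BC: point load 162.4 at a = 4.8: Pab(L + b)/(6LEI) = 582/EI
  relative rotation θ_0 = (171.5 + 582)/EI = 753.5/EI
A unit hogging moment at B produces rotation L₁/(3EI) + L₂/(3EI) = 4.333/EI.
Compatibility: M_B·(L₁+L₂)/(3EI) = θ_0, giving M_B = 173.9 kip·ft (hogging).
Span BC, ΣM about C: R_B^{BC}·8 = 519.7 + 173.9, so R_B^{BC} = 86.7 kip and R_C = 162.4 − 86.7 = 75.7 kip.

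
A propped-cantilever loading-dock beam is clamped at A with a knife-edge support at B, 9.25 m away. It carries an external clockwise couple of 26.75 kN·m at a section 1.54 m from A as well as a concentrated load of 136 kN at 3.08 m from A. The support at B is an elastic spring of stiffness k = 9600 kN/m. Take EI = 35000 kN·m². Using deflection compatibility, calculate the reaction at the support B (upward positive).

Choose R_B as the redundant. The primary structure is the cantilever fixed at A.
Deflection at B on the released cantilever, summing each load's contribution:
  clockwise couple 26.75 at a = 1.54: M₀a(2L − a)/(2EI) = 349.3/EI
  point load 136 at a = 3.08: Pa²(3L − a)/(6EI) = 5305/EI
  δ_0 = 5654/EI
Flexibility coefficient — unit upward force at B: δ_{BB} = L³/(3EI) = 263.8/EI.
With EI = 35000 kN·m²: δ_0 = 0.16154 m and δ_{BB} = 0.007538 m/kN.
Compatibility — the spring shortens by R_B/k under the reaction it provides: δ_0 − R_B·δ_{BB} = R_B/k. With 1/k = 0.000104 m/kN, R_B = δ_0 / (δ_{BB} + 1/k) = 0.16154 / (0.007538 + 0.000104) = 21.14 kN.

R_B = 21.14 kN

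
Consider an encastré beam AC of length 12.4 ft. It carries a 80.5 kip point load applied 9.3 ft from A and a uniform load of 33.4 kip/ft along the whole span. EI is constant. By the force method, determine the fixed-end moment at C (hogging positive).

M_C = 568.3 kip·ft

Take the two fixed-end moments M_A, M_C as redundants; the released structure is the simple span AC.
Simple-span end rotations at A and C under the given loads:
  at A: point load 80.5 at a = 9.3: Pab(L + b)/(6LEI) = 483.5/EI
  at C: point load 80.5 at a = 9.3: Pab(L + a)/(6LEI) = 676.9/EI
  at A: UDL 33.4: wL³/(24EI) = 2653/EI
  at C: UDL 33.4: wL³/(24EI) = 2653/EI
  θ_A0 = 3137/EI,  θ_C0 = 3330/EI
Flexibility coefficients: a unit moment at one end gives L/(3EI) there and L/(6EI) at the far end, so f₁₁ = f₂₂ = 4.133/EI and f₁₂ = f₂₁ = 2.067/EI.
Compatibility — zero rotation at each built-in end:
  4.133 M_A + 2.067 M_C = 3137
  2.067 M_A + 4.133 M_C = 3330
Solving the pair gives M_A = 474.8 kip·ft and M_C = 568.3 kip·ft (hogging).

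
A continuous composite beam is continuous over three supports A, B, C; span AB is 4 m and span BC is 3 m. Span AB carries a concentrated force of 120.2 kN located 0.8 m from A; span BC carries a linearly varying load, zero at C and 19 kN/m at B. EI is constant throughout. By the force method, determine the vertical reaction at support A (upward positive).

R_A = 88.34 kN

Insert a hinge at B; M_B is the redundant, and each span becomes simply supported.
Discontinuity in slope at B on the released structure — sum the simple-span end rotations:
  span AB: point load 120.2 at a = 0.8: Pab(L + a)/(6LEI) = 61.54/EI
  span BC: triangular load, peak 19: w₀L³/(45EI) = 11.4/EI
  relative rotation θ_0 = (61.54 + 11.4)/EI = 72.94/EI
A unit hogging moment at B produces rotation L₁/(3EI) + L₂/(3EI) = 2.333/EI.
Compatibility: M_B·(L₁+L₂)/(3EI) = θ_0, giving M_B = 31.26 kN·m (hogging).
Span AB, ΣM about A with M_B applied at B: R_B^{AB}·4 = 96.16 + 31.26, so R_B^{AB} = 31.86 kN and R_A = 120.2 − 31.86 = 88.34 kN.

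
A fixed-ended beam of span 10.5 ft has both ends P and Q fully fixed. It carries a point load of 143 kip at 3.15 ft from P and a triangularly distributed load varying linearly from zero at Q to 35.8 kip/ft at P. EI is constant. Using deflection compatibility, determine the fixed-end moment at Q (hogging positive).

Take the two fixed-end moments M_P, M_Q as redundants; the released structure is the simple span PQ.
End rotations of the released simple span under the applied load (×1/EI):
  at P: point load 143 at a = 3.15: Pab(L + b)/(6LEI) = 938.1/EI
  at Q: point load 143 at a = 3.15: Pab(L + a)/(6LEI) = 717.3/EI
  at P: triangular load, peak 35.8: w₀L³/(45EI) = 921/EI
  at Q: triangular load, peak 35.8: 7w₀L³/(360EI) = 805.8/EI
  θ_P0 = 1859/EI,  θ_Q0 = 1523/EI
Flexibility coefficients: a unit moment at one end gives L/(3EI) there and L/(6EI) at the far end, so f₁₁ = f₂₂ = 3.5/EI and f₁₂ = f₂₁ = 1.75/EI.
Compatibility — zero rotation at each built-in end:
  3.5 M_P + 1.75 M_Q = 1859
  1.75 M_P + 3.5 M_Q = 1523
Solving the pair gives M_P = 418.1 kip·ft and M_Q = 226.2 kip·ft (hogging).

M_Q = 226.2 kip·ft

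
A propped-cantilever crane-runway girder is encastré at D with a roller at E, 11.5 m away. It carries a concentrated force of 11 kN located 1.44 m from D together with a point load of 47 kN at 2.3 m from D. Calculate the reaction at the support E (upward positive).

Choose R_E as the redundant. The primary structure is the cantilever fixed at D.
Free-end deflection of the primary structure under the applied loading (downward +):
  point load 11 at a = 1.44: Pa²(3L − a)/(6EI) = 125.7/EI
  point load 47 at a = 2.3: Pa²(3L − a)/(6EI) = 1334/EI
  δ_0 = 1460/EI
Flexibility coefficient — unit upward force at E: δ_{EE} = L³/(3EI) = 507/EI.
Compatibility at E: δ_0 − R_E·δ_{EE} = 0, so R_E = 1460/507 = 2.88 kN.

R_E = 2.88 kN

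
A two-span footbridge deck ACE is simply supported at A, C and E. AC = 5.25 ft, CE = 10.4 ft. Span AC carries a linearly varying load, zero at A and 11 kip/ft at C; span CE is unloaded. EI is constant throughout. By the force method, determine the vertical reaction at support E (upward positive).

Insert a hinge at C; M_C is the redundant, and each span becomes simply supported.
Rotations at C on the released spans (each span's end-slope, ×1/EI):
  span AC: triangular load, peak 11: w₀L³/(45EI) = 35.37/EI
  relative rotation θ_0 = (35.37 + 0)/EI = 35.37/EI
A unit hogging moment at C produces rotation L₁/(3EI) + L₂/(3EI) = 5.217/EI.
Compatibility: M_C·(L₁+L₂)/(3EI) = θ_0, giving M_C = 6.781 kip·ft (hogging).
Span CE, ΣM about E: R_C^{CE}·10.4 = 0 + 6.781, so R_C^{CE} = 0.652 kip and R_E = 0 − 0.652 = -0.652 kip.

R_E = -0.652 kip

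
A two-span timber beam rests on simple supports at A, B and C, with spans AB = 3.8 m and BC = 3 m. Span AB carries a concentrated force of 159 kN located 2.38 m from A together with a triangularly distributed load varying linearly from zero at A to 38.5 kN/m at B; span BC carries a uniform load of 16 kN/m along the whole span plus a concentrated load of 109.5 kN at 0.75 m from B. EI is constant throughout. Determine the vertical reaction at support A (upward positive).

R_A = 53.09 kN

Take M_B as the redundant. Released structure: two simple spans AB and BC with a hinge at B.
End slopes at the hinge B, treating each span as simply supported:
  span AB: point load 159 at a = 2.38: Pab(L + a)/(6LEI) = 145.7/EI
  span AB: triangular load, peak 38.5: w₀L³/(45EI) = 46.95/EI
  span BC: UDL 16: wL³/(24EI) = 18/EI
  span BC: point load 109.5 at a = 0.75: Pab(L + b)/(6LEI) = 53.89/EI
  relative rotation θ_0 = (192.6 + 71.89)/EI = 264.5/EI
A unit hogging moment at B produces rotation L₁/(3EI) + L₂/(3EI) = 2.267/EI.
Slope continuity at B: θ_0 = M_B·2.267/EI, so M_B = 264.5/2.267 = 116.7 kN·m (hogging).
Span AB, ΣM about A with M_B applied at B: R_B^{AB}·3.8 = 563.7 + 116.7, so R_B^{AB} = 179.1 kN and R_A = 232.2 − 179.1 = 53.09 kN.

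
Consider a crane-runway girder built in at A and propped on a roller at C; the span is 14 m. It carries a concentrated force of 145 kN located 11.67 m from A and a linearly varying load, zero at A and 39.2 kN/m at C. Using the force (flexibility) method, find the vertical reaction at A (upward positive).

Remove the prop at C; the released (primary) structure is a cantilever built in at A.
Free-end deflection of the primary structure under the applied loading (downward +):
  point load 145 at a = 11.67: Pa²(3L − a)/(6EI) = 99823/EI
  triangular load, peak 39.2 at the free end: 11w₀L⁴/(120EI) = 138041/EI
  δ_0 = 237865/EI
Flexibility coefficient — unit upward force at C: δ_{CC} = L³/(3EI) = 914.7/EI.
The prop prevents deflection at C: R_C = δ_0/δ_{CC} = 237865/914.7 = 260.1 kN.
Vertical equilibrium: R_A = ΣP − R_C = 419.4 − 260.1 = 159.3 kN.

R_A = 159.3 kN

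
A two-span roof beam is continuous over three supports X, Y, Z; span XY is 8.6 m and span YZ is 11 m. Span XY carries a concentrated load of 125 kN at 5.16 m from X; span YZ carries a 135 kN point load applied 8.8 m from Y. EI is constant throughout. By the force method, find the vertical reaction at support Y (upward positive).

Release continuity at Y by inserting a hinge; the redundant is the internal moment M_Y. The primary structure is two simply-supported spans XY and YZ.
Rotations at Y on the released spans (each span's end-slope, ×1/EI):
  span XY: point load 125 at a = 5.16: Pab(L + a)/(6LEI) = 591.7/EI
  span YZ: point load 135 at a = 8.8: Pab(L + b)/(6LEI) = 522.7/EI
  relative rotation θ_0 = (591.7 + 522.7)/EI = 1114/EI
A unit hogging moment at Y produces rotation L₁/(3EI) + L₂/(3EI) = 6.533/EI.
Compatibility: M_Y·(L₁+L₂)/(3EI) = θ_0, giving M_Y = 170.6 kN·m (hogging).
Span XY, ΣM about X with M_Y applied at Y: R_Y^{XY}·8.6 = 645 + 170.6, so R_Y^{XY} = 94.83 kN and R_X = 125 − 94.83 = 30.17 kN.
Span YZ, ΣM about Z: R_Y^{YZ}·11 = 297 + 170.6, so R_Y^{YZ} = 42.51 kN and R_Z = 135 − 42.51 = 92.49 kN.
R_Y = 94.83 + 42.51 = 137.3 kN.

R_Y = 137.3 kN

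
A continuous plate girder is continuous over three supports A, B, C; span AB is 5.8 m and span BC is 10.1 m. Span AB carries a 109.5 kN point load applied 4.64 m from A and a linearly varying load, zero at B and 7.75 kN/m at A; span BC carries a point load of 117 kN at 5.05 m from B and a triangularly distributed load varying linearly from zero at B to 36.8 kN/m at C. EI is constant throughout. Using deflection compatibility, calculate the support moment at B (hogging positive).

Insert a hinge at B; M_B is the redundant, and each span becomes simply supported.
Rotations at B on the released spans (each span's end-slope, ×1/EI):
  span AB: point load 109.5 at a = 4.64: Pab(L + a)/(6LEI) = 176.8/EI
  span AB: triangular load, peak 7.75: 7w₀L³/(360EI) = 29.4/EI
  span BC: point load 117 at a = 5.05: Pab(L + b)/(6LEI) = 745.9/EI
  span BC: triangular load, peak 36.8: 7w₀L³/(360EI) = 737.2/EI
  relative rotation θ_0 = (206.2 + 1483)/EI = 1689/EI
A unit hogging moment at B produces rotation L₁/(3EI) + L₂/(3EI) = 5.3/EI.
Slope continuity at B: θ_0 = M_B·5.3/EI, so M_B = 1689/5.3 = 318.8 kN·m (hogging).

M_B = 318.8 kN·m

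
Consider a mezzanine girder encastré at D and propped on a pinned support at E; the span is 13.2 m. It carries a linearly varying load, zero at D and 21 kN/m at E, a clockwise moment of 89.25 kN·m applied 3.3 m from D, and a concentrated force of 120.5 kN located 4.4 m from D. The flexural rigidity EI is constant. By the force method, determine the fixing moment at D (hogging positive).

M_D = 538.7 kN·m

Remove the prop at E; the released (primary) structure is a cantilever built in at D.
Downward deflection at the released point E due to the loads:
  triangular load, peak 21 at the free end: 11w₀L⁴/(120EI) = 58442/EI
  clockwise couple 89.25 at a = 3.3: M₀a(2L − a)/(2EI) = 3402/EI
  point load 120.5 at a = 4.4: Pa²(3L − a)/(6EI) = 13686/EI
  δ_0 = 75530/EI
Flexibility coefficient — unit upward force at E: δ_{EE} = L³/(3EI) = 766.7/EI.
The prop prevents deflection at E: R_E = δ_0/δ_{EE} = 75530/766.7 = 98.52 kN.
Moment equilibrium about D: M_D = Σ(load moments about D) − R_E·L = 1839 − 98.52×13.2 = 538.7 kN·m.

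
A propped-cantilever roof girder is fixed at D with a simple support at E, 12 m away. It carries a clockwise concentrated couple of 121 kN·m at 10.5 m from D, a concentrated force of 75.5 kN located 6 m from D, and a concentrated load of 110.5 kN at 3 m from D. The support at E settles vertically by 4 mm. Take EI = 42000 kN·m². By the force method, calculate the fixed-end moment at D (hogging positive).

M_D = 333.3 kN·m

Remove the prop at E; the released (primary) structure is a cantilever built in at D.
Free-end deflection of the primary structure under the applied loading (downward +):
  clockwise couple 121 at a = 10.5: M₀a(2L − a)/(2EI) = 8576/EI
  point load 75.5 at a = 6: Pa²(3L − a)/(6EI) = 13590/EI
  point load 110.5 at a = 3: Pa²(3L − a)/(6EI) = 5470/EI
  δ_0 = 27636/EI
Tip deflection under a unit load at E: L³/(3EI) = 576/EI.
With EI = 42000 kN·m²: δ_0 = 0.65799 m and δ_{EE} = 0.013714 m/kN.
Compatibility — the beam at E must follow the support down by 0.004 m: δ_0 − R_E·δ_{EE} = 0.004, so R_E = (0.65799 − 0.004)/0.013714 = 47.69 kN.
Moment equilibrium about D: M_D = Σ(load moments about D) − R_E·L = 905.5 − 47.69×12 = 333.3 kN·m.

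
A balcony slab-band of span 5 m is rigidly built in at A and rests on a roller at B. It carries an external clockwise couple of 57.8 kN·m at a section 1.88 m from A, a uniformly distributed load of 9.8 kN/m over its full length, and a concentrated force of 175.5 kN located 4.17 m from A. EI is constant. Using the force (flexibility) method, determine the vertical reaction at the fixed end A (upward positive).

Remove the prop at B; the released (primary) structure is a cantilever built in at A.
Primary-structure tip deflection at B by superposition:
  clockwise couple 57.8 at a = 1.88: M₀a(2L − a)/(2EI) = 441.2/EI
  UDL 9.8: wL⁴/(8EI) = 765.6/EI
  point load 175.5 at a = 4.17: Pa²(3L − a)/(6EI) = 5508/EI
  δ_0 = 6715/EI
Flexibility coefficient — unit upward force at B: δ_{BB} = L³/(3EI) = 41.67/EI.
The prop prevents deflection at B: R_B = δ_0/δ_{BB} = 6715/41.67 = 161.2 kN.
Vertical equilibrium: R_A = ΣP − R_B = 224.5 − 161.2 = 63.33 kN.

R_A = 63.33 kN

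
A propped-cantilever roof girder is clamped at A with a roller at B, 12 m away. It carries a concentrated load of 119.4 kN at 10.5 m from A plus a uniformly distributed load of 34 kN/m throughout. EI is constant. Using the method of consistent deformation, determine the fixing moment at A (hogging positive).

M_A = 700.2 kN·m

Choose R_B as the redundant. The primary structure is the cantilever fixed at A.
Primary-structure tip deflection at B by superposition:
  point load 119.4 at a = 10.5: Pa²(3L − a)/(6EI) = 55946/EI
  UDL 34: wL⁴/(8EI) = 88128/EI
  δ_0 = 144074/EI
Flexibility coefficient — unit upward force at B: δ_{BB} = L³/(3EI) = 576/EI.
The prop prevents deflection at B: R_B = δ_0/δ_{BB} = 144074/576 = 250.1 kN.
Moment equilibrium about A: M_A = Σ(load moments about A) − R_B·L = 3702 − 250.1×12 = 700.2 kN·m.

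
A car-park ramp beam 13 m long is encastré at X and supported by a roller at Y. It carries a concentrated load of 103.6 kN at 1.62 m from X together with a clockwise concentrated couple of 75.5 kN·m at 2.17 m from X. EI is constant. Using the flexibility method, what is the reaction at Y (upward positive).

Take the reaction at Y as the redundant and release it; the primary structure is a cantilever fixed at X.
Primary-structure tip deflection at Y by superposition:
  point load 103.6 at a = 1.62: Pa²(3L − a)/(6EI) = 1694/EI
  clockwise couple 75.5 at a = 2.17: M₀a(2L − a)/(2EI) = 1952/EI
  δ_0 = 3646/EI
Tip deflection under a unit load at Y: L³/(3EI) = 732.3/EI.
The prop prevents deflection at Y: R_Y = δ_0/δ_{YY} = 3646/732.3 = 4.979 kN.

R_Y = 4.979 kN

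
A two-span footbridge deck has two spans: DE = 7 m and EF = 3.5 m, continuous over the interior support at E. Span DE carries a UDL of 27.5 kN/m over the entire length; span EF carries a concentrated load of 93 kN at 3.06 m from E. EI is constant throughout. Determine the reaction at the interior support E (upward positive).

Release continuity at E by inserting a hinge; the redundant is the internal moment M_E. The primary structure is two simply-supported spans DE and EF.
Rotations at E on the released spans (each span's end-slope, ×1/EI):
  span DE: UDL 27.5: wL³/(24EI) = 393/EI
  span EF: point load 93 at a = 3.06: Pab(L + b)/(6LEI) = 23.49/EI
  relative rotation θ_0 = (393 + 23.49)/EI = 416.5/EI
A unit hogging moment at E produces rotation L₁/(3EI) + L₂/(3EI) = 3.5/EI.
Compatibility: M_E·(L₁+L₂)/(3EI) = θ_0, giving M_E = 119 kN·m (hogging).
Span DE, ΣM about D with M_E applied at E: R_E^{DE}·7 = 673.8 + 119, so R_E^{DE} = 113.3 kN and R_D = 192.5 − 113.3 = 79.25 kN.
Span EF, ΣM about F: R_E^{EF}·3.5 = 40.92 + 119, so R_E^{EF} = 45.69 kN and R_F = 93 − 45.69 = 47.31 kN.
R_E = 113.3 + 45.69 = 158.9 kN.

R_E = 158.9 kN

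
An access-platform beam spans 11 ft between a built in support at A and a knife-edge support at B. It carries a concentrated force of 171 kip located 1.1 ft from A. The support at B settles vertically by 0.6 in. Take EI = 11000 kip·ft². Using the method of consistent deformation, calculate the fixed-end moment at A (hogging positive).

Release the roller at B. Primary structure: cantilever fixed at A.
Deflection at B on the released cantilever, summing each load's contribution:
  point load 171 at a = 1.1: Pa²(3L − a)/(6EI) = 1100/EI
Flexibility coefficient — unit upward force at B: δ_{BB} = L³/(3EI) = 443.7/EI.
With EI = 11000 kip·ft²: δ_0 = 0.10001 ft and δ_{BB} = 0.040333 ft/kip.
Compatibility — the beam at B must follow the support down by 0.05 ft: δ_0 − R_B·δ_{BB} = 0.05, so R_B = (0.10001 − 0.05)/0.040333 = 1.24 kip.
Moment equilibrium about A: M_A = Σ(load moments about A) − R_B·L = 188.1 − 1.24×11 = 174.5 kip·ft.

M_A = 174.5 kip·ft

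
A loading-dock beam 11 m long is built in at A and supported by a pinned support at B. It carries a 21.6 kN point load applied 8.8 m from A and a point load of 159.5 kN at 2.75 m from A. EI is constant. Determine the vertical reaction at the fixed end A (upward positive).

R_A = 152.2 kN

Take the reaction at B as the redundant and release it; the primary structure is a cantilever fixed at A.
Deflection at B on the released cantilever, summing each load's contribution:
  point load 21.6 at a = 8.8: Pa²(3L − a)/(6EI) = 6747/EI
  point load 159.5 at a = 2.75: Pa²(3L − a)/(6EI) = 6081/EI
  δ_0 = 12828/EI
Flexibility coefficient — unit upward force at B: δ_{BB} = L³/(3EI) = 443.7/EI.
Compatibility at B: δ_0 − R_B·δ_{BB} = 0, so R_B = 12828/443.7 = 28.91 kN.
Vertical equilibrium: R_A = ΣP − R_B = 181.1 − 28.91 = 152.2 kN.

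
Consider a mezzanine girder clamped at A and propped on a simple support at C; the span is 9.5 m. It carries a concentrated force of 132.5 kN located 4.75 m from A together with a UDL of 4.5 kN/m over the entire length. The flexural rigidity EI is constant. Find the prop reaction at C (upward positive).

R_C = 57.44 kN

Remove the prop at C; the released (primary) structure is a cantilever built in at A.
Free-end deflection of the primary structure under the applied loading (downward +):
  point load 132.5 at a = 4.75: Pa²(3L − a)/(6EI) = 11834/EI
  UDL 4.5: wL⁴/(8EI) = 4582/EI
  δ_0 = 16415/EI
Flexibility coefficient — unit upward force at C: δ_{CC} = L³/(3EI) = 285.8/EI.
The prop prevents deflection at C: R_C = δ_0/δ_{CC} = 16415/285.8 = 57.44 kN.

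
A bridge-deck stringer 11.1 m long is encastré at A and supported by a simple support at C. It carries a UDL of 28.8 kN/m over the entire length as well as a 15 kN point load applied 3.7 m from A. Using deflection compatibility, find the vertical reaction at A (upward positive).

R_A = 212.6 kN

Release the roller at C. Primary structure: cantilever fixed at A.
Downward deflection at the released point C due to the loads:
  UDL 28.8: wL⁴/(8EI) = 54651/EI
  point load 15 at a = 3.7: Pa²(3L − a)/(6EI) = 1013/EI
  δ_0 = 55664/EI
Flexibility coefficient — unit upward force at C: δ_{CC} = L³/(3EI) = 455.9/EI.
The prop prevents deflection at C: R_C = δ_0/δ_{CC} = 55664/455.9 = 122.1 kN.
Vertical equilibrium: R_A = ΣP − R_C = 334.7 − 122.1 = 212.6 kN.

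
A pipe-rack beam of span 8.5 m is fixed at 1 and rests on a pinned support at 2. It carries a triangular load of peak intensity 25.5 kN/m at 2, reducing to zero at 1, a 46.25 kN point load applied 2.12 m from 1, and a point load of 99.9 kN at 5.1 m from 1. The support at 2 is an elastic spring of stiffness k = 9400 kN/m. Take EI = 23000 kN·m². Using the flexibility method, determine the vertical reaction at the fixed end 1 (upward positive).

R_1 = 149.1 kN

Remove the prop at 2; the released (primary) structure is a cantilever built in at 1.
Primary-structure tip deflection at 2 by superposition:
  triangular load, peak 25.5 at the free end: 11w₀L⁴/(120EI) = 12202/EI
  point load 46.25 at a = 2.12: Pa²(3L − a)/(6EI) = 810/EI
  point load 99.9 at a = 5.1: Pa²(3L − a)/(6EI) = 8835/EI
  δ_0 = 21846/EI
Tip deflection under a unit load at 2: L³/(3EI) = 204.7/EI.
With EI = 23000 kN·m²: δ_0 = 0.94985 m and δ_{22} = 0.0089 m/kN.
Compatibility — the spring shortens by R_2/k under the reaction it provides: δ_0 − R_2·δ_{22} = R_2/k. With 1/k = 0.000106 m/kN, R_2 = δ_0 / (δ_{22} + 1/k) = 0.94985 / (0.0089 + 0.000106) = 105.5 kN.
Vertical equilibrium: R_1 = ΣP − R_2 = 254.5 − 105.5 = 149.1 kN.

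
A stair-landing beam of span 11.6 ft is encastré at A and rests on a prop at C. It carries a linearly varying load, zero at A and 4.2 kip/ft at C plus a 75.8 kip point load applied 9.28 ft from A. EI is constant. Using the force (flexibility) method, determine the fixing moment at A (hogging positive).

Choose R_C as the redundant. The primary structure is the cantilever fixed at A.
Downward deflection at the released point C due to the loads:
  triangular load, peak 4.2 at the free end: 11w₀L⁴/(120EI) = 6971/EI
  point load 75.8 at a = 9.28: Pa²(3L − a)/(6EI) = 27765/EI
  δ_0 = 34736/EI
Flexibility coefficient — unit upward force at C: δ_{CC} = L³/(3EI) = 520.3/EI.
Compatibility at C: δ_0 − R_C·δ_{CC} = 0, so R_C = 34736/520.3 = 66.76 kip.
Moment equilibrium about A: M_A = Σ(load moments about A) − R_C·L = 891.8 − 66.76×11.6 = 117.4 kip·ft.

M_A = 117.4 kip·ft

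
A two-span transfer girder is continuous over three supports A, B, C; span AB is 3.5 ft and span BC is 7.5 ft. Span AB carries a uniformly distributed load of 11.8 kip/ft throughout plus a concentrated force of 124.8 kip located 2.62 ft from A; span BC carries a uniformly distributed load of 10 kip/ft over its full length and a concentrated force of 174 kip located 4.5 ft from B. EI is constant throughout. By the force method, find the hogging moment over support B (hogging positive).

M_B = 226 kip·ft

Take M_B as the redundant. Released structure: two simple spans AB and BC with a hinge at B.
End slopes at the hinge B, treating each span as simply supported:
  span AB: UDL 11.8: wL³/(24EI) = 21.08/EI
  span AB: point load 124.8 at a = 2.62: Pab(L + a)/(6LEI) = 83.86/EI
  span BC: UDL 10: wL³/(24EI) = 175.8/EI
  span BC: point load 174 at a = 4.5: Pab(L + b)/(6LEI) = 548.1/EI
  relative rotation θ_0 = (104.9 + 723.9)/EI = 828.8/EI
A unit hogging moment at B produces rotation L₁/(3EI) + L₂/(3EI) = 3.667/EI.
Compatibility: M_B·(L₁+L₂)/(3EI) = θ_0, giving M_B = 226 kip·ft (hogging).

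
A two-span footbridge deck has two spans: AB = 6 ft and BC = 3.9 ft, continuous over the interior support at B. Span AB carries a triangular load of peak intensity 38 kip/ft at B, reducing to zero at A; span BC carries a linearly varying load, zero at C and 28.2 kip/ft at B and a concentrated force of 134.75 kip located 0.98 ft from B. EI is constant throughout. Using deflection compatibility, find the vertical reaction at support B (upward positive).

Release continuity at B by inserting a hinge; the redundant is the internal moment M_B. The primary structure is two simply-supported spans AB and BC.
End slopes at the hinge B, treating each span as simply supported:
  span AB: triangular load, peak 38: w₀L³/(45EI) = 182.4/EI
  span BC: triangular load, peak 28.2: w₀L³/(45EI) = 37.17/EI
  span BC: point load 134.75 at a = 0.98: Pab(L + b)/(6LEI) = 112.4/EI
  relative rotation θ_0 = (182.4 + 149.6)/EI = 332/EI
A unit hogging moment at B produces rotation L₁/(3EI) + L₂/(3EI) = 3.3/EI.
Slope continuity at B: θ_0 = M_B·3.3/EI, so M_B = 332/3.3 = 100.6 kip·ft (hogging).
Span AB, ΣM about A with M_B applied at B: R_B^{AB}·6 = 456 + 100.6, so R_B^{AB} = 92.77 kip and R_A = 114 − 92.77 = 21.23 kip.
Span BC, ΣM about C: R_B^{BC}·3.9 = 536.4 + 100.6, so R_B^{BC} = 163.3 kip and R_C = 189.7 − 163.3 = 26.4 kip.
R_B = 92.77 + 163.3 = 256.1 kip.

R_B = 256.1 kip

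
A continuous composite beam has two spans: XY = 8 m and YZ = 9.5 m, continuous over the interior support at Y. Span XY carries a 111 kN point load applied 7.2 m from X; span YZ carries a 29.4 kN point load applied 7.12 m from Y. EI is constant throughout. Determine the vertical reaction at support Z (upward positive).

Release continuity at Y by inserting a hinge; the redundant is the internal moment M_Y. The primary structure is two simply-supported spans XY and YZ.
Rotations at Y on the released spans (each span's end-slope, ×1/EI):
  span XY: point load 111 at a = 7.2: Pab(L + a)/(6LEI) = 202.5/EI
  span YZ: point load 29.4 at a = 7.12: Pab(L + b)/(6LEI) = 103.8/EI
  relative rotation θ_0 = (202.5 + 103.8)/EI = 306.3/EI
A unit hogging moment at Y produces rotation L₁/(3EI) + L₂/(3EI) = 5.833/EI.
Slope continuity at Y: θ_0 = M_Y·5.833/EI, so M_Y = 306.3/5.833 = 52.51 kN·m (hogging).
Span YZ, ΣM about Z: R_Y^{YZ}·9.5 = 69.97 + 52.51, so R_Y^{YZ} = 12.89 kN and R_Z = 29.4 − 12.89 = 16.51 kN.

R_Z = 16.51 kN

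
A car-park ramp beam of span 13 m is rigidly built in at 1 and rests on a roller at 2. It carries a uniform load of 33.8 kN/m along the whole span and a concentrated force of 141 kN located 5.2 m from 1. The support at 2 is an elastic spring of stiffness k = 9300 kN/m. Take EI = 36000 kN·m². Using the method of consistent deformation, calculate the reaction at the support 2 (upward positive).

Remove the prop at 2; the released (primary) structure is a cantilever built in at 1.
Downward deflection at the released point 2 due to the loads:
  UDL 33.8: wL⁴/(8EI) = 120670/EI
  point load 141 at a = 5.2: Pa²(3L − a)/(6EI) = 21478/EI
  δ_0 = 142148/EI
Tip deflection under a unit load at 2: L³/(3EI) = 732.3/EI.
With EI = 36000 kN·m²: δ_0 = 3.9486 m and δ_{22} = 0.020343 m/kN.
Compatibility — the spring shortens by R_2/k under the reaction it provides: δ_0 − R_2·δ_{22} = R_2/k. With 1/k = 0.000108 m/kN, R_2 = δ_0 / (δ_{22} + 1/k) = 3.9486 / (0.020343 + 0.000108) = 193.1 kN.

R_2 = 193.1 kN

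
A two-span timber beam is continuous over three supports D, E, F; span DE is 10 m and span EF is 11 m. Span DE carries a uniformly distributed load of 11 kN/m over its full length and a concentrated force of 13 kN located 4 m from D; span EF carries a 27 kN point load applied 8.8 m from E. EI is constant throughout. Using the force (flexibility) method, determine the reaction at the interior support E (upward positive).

Take M_E as the redundant. Released structure: two simple spans DE and EF with a hinge at E.
Rotations at E on the released spans (each span's end-slope, ×1/EI):
  span DE: UDL 11: wL³/(24EI) = 458.3/EI
  span DE: point load 13 at a = 4: Pab(L + a)/(6LEI) = 72.8/EI
  span EF: point load 27 at a = 8.8: Pab(L + b)/(6LEI) = 104.5/EI
  relative rotation θ_0 = (531.1 + 104.5)/EI = 635.7/EI
A unit hogging moment at E produces rotation L₁/(3EI) + L₂/(3EI) = 7/EI.
Slope continuity at E: θ_0 = M_E·7/EI, so M_E = 635.7/7 = 90.81 kN·m (hogging).
Span DE, ΣM about D with M_E applied at E: R_E^{DE}·10 = 602 + 90.81, so R_E^{DE} = 69.28 kN and R_D = 123 − 69.28 = 53.72 kN.
Span EF, ΣM about F: R_E^{EF}·11 = 59.4 + 90.81, so R_E^{EF} = 13.66 kN and R_F = 27 − 13.66 = 13.34 kN.
R_E = 69.28 + 13.66 = 82.94 kN.

R_E = 82.94 kN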